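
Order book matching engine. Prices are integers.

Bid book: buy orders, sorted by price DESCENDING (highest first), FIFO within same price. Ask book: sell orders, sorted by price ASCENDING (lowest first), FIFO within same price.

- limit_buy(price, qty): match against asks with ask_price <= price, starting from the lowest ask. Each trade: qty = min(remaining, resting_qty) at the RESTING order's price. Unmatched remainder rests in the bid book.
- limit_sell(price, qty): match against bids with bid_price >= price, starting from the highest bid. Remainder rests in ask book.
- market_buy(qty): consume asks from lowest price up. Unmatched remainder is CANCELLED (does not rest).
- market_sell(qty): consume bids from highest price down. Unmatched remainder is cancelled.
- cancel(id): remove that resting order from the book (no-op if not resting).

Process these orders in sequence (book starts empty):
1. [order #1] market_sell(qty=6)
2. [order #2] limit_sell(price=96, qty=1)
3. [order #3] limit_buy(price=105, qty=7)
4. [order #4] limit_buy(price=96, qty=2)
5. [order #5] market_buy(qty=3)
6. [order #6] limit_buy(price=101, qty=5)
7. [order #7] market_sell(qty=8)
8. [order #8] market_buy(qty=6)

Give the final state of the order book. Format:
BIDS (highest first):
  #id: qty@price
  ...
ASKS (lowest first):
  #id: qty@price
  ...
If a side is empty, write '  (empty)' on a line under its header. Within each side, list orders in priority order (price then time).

Answer: BIDS (highest first):
  #6: 3@101
  #4: 2@96
ASKS (lowest first):
  (empty)

Derivation:
After op 1 [order #1] market_sell(qty=6): fills=none; bids=[-] asks=[-]
After op 2 [order #2] limit_sell(price=96, qty=1): fills=none; bids=[-] asks=[#2:1@96]
After op 3 [order #3] limit_buy(price=105, qty=7): fills=#3x#2:1@96; bids=[#3:6@105] asks=[-]
After op 4 [order #4] limit_buy(price=96, qty=2): fills=none; bids=[#3:6@105 #4:2@96] asks=[-]
After op 5 [order #5] market_buy(qty=3): fills=none; bids=[#3:6@105 #4:2@96] asks=[-]
After op 6 [order #6] limit_buy(price=101, qty=5): fills=none; bids=[#3:6@105 #6:5@101 #4:2@96] asks=[-]
After op 7 [order #7] market_sell(qty=8): fills=#3x#7:6@105 #6x#7:2@101; bids=[#6:3@101 #4:2@96] asks=[-]
After op 8 [order #8] market_buy(qty=6): fills=none; bids=[#6:3@101 #4:2@96] asks=[-]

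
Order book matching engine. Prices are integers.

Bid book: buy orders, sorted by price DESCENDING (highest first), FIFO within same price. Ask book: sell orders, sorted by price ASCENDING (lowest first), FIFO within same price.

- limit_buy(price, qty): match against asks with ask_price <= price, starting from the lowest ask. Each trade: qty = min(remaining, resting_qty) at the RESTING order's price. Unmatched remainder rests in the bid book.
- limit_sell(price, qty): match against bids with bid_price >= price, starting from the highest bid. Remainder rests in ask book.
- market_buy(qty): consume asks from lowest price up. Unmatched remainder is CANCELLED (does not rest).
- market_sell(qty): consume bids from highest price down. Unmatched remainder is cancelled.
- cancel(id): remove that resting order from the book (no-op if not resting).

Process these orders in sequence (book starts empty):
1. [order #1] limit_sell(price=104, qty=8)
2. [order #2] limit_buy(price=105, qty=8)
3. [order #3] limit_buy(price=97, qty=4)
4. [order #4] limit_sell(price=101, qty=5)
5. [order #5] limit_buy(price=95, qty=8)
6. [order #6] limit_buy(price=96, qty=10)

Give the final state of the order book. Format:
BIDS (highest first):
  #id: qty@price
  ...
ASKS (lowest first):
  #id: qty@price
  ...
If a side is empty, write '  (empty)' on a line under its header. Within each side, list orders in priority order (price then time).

Answer: BIDS (highest first):
  #3: 4@97
  #6: 10@96
  #5: 8@95
ASKS (lowest first):
  #4: 5@101

Derivation:
After op 1 [order #1] limit_sell(price=104, qty=8): fills=none; bids=[-] asks=[#1:8@104]
After op 2 [order #2] limit_buy(price=105, qty=8): fills=#2x#1:8@104; bids=[-] asks=[-]
After op 3 [order #3] limit_buy(price=97, qty=4): fills=none; bids=[#3:4@97] asks=[-]
After op 4 [order #4] limit_sell(price=101, qty=5): fills=none; bids=[#3:4@97] asks=[#4:5@101]
After op 5 [order #5] limit_buy(price=95, qty=8): fills=none; bids=[#3:4@97 #5:8@95] asks=[#4:5@101]
After op 6 [order #6] limit_buy(price=96, qty=10): fills=none; bids=[#3:4@97 #6:10@96 #5:8@95] asks=[#4:5@101]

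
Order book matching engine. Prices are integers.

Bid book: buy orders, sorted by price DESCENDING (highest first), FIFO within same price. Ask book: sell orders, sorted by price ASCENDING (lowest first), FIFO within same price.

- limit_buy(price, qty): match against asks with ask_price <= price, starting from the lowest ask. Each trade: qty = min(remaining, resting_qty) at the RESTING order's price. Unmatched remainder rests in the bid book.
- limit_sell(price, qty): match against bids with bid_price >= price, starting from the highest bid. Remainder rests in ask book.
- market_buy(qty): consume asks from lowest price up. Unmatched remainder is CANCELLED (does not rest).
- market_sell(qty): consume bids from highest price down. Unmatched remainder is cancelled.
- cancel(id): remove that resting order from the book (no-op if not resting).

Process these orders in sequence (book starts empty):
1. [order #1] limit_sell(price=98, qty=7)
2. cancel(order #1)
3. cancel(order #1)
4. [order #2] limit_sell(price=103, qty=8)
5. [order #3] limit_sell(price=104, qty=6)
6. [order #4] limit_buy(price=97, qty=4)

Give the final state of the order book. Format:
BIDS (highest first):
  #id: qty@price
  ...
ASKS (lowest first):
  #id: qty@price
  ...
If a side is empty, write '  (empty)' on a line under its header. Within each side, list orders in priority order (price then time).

Answer: BIDS (highest first):
  #4: 4@97
ASKS (lowest first):
  #2: 8@103
  #3: 6@104

Derivation:
After op 1 [order #1] limit_sell(price=98, qty=7): fills=none; bids=[-] asks=[#1:7@98]
After op 2 cancel(order #1): fills=none; bids=[-] asks=[-]
After op 3 cancel(order #1): fills=none; bids=[-] asks=[-]
After op 4 [order #2] limit_sell(price=103, qty=8): fills=none; bids=[-] asks=[#2:8@103]
After op 5 [order #3] limit_sell(price=104, qty=6): fills=none; bids=[-] asks=[#2:8@103 #3:6@104]
After op 6 [order #4] limit_buy(price=97, qty=4): fills=none; bids=[#4:4@97] asks=[#2:8@103 #3:6@104]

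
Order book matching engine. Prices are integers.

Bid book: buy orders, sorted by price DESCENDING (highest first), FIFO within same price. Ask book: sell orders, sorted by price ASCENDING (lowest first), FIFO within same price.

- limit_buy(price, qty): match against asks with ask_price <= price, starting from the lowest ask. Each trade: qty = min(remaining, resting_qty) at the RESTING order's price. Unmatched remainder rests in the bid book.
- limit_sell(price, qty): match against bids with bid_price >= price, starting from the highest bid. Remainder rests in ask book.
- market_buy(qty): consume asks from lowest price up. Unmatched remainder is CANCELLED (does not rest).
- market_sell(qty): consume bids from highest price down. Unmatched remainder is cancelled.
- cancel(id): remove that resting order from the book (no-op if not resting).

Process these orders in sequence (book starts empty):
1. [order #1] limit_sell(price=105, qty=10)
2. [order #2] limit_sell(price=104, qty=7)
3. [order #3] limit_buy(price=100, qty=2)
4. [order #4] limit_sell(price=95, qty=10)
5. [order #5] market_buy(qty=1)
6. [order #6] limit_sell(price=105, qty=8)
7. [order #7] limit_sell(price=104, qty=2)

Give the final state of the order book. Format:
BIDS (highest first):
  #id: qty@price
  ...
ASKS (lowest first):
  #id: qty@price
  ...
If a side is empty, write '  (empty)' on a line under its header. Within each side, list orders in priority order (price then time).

After op 1 [order #1] limit_sell(price=105, qty=10): fills=none; bids=[-] asks=[#1:10@105]
After op 2 [order #2] limit_sell(price=104, qty=7): fills=none; bids=[-] asks=[#2:7@104 #1:10@105]
After op 3 [order #3] limit_buy(price=100, qty=2): fills=none; bids=[#3:2@100] asks=[#2:7@104 #1:10@105]
After op 4 [order #4] limit_sell(price=95, qty=10): fills=#3x#4:2@100; bids=[-] asks=[#4:8@95 #2:7@104 #1:10@105]
After op 5 [order #5] market_buy(qty=1): fills=#5x#4:1@95; bids=[-] asks=[#4:7@95 #2:7@104 #1:10@105]
After op 6 [order #6] limit_sell(price=105, qty=8): fills=none; bids=[-] asks=[#4:7@95 #2:7@104 #1:10@105 #6:8@105]
After op 7 [order #7] limit_sell(price=104, qty=2): fills=none; bids=[-] asks=[#4:7@95 #2:7@104 #7:2@104 #1:10@105 #6:8@105]

Answer: BIDS (highest first):
  (empty)
ASKS (lowest first):
  #4: 7@95
  #2: 7@104
  #7: 2@104
  #1: 10@105
  #6: 8@105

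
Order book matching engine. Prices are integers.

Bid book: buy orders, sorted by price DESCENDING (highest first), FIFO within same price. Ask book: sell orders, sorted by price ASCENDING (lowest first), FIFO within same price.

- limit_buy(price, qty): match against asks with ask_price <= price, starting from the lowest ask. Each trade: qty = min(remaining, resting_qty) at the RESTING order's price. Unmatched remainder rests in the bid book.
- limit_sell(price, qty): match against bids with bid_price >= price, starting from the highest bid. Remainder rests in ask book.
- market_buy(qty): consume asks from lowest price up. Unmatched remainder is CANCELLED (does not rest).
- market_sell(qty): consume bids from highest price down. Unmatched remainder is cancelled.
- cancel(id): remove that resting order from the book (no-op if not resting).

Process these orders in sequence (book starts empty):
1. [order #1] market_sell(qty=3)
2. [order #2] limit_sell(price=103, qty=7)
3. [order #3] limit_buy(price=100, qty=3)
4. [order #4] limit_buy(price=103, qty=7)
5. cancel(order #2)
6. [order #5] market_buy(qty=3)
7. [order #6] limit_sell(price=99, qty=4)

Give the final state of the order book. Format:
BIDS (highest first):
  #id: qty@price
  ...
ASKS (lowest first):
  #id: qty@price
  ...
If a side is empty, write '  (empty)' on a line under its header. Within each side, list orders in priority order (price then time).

Answer: BIDS (highest first):
  (empty)
ASKS (lowest first):
  #6: 1@99

Derivation:
After op 1 [order #1] market_sell(qty=3): fills=none; bids=[-] asks=[-]
After op 2 [order #2] limit_sell(price=103, qty=7): fills=none; bids=[-] asks=[#2:7@103]
After op 3 [order #3] limit_buy(price=100, qty=3): fills=none; bids=[#3:3@100] asks=[#2:7@103]
After op 4 [order #4] limit_buy(price=103, qty=7): fills=#4x#2:7@103; bids=[#3:3@100] asks=[-]
After op 5 cancel(order #2): fills=none; bids=[#3:3@100] asks=[-]
After op 6 [order #5] market_buy(qty=3): fills=none; bids=[#3:3@100] asks=[-]
After op 7 [order #6] limit_sell(price=99, qty=4): fills=#3x#6:3@100; bids=[-] asks=[#6:1@99]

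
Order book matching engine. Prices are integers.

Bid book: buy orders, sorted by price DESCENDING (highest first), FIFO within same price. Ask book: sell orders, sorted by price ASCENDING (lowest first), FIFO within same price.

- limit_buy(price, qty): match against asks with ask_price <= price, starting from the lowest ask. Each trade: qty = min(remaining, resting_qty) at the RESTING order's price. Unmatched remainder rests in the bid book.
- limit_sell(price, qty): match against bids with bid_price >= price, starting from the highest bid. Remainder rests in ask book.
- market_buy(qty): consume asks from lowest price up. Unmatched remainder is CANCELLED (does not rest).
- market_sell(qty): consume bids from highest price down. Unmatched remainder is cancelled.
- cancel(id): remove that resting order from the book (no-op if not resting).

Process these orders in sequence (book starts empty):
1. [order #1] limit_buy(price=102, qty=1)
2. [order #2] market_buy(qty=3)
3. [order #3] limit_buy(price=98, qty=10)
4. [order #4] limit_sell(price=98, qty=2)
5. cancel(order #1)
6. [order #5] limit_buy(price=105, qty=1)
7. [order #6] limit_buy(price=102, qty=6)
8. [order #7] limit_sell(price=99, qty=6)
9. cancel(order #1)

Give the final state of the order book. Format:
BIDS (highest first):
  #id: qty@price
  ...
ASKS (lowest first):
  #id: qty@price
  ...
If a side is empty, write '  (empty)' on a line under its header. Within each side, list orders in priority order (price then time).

Answer: BIDS (highest first):
  #6: 1@102
  #3: 9@98
ASKS (lowest first):
  (empty)

Derivation:
After op 1 [order #1] limit_buy(price=102, qty=1): fills=none; bids=[#1:1@102] asks=[-]
After op 2 [order #2] market_buy(qty=3): fills=none; bids=[#1:1@102] asks=[-]
After op 3 [order #3] limit_buy(price=98, qty=10): fills=none; bids=[#1:1@102 #3:10@98] asks=[-]
After op 4 [order #4] limit_sell(price=98, qty=2): fills=#1x#4:1@102 #3x#4:1@98; bids=[#3:9@98] asks=[-]
After op 5 cancel(order #1): fills=none; bids=[#3:9@98] asks=[-]
After op 6 [order #5] limit_buy(price=105, qty=1): fills=none; bids=[#5:1@105 #3:9@98] asks=[-]
After op 7 [order #6] limit_buy(price=102, qty=6): fills=none; bids=[#5:1@105 #6:6@102 #3:9@98] asks=[-]
After op 8 [order #7] limit_sell(price=99, qty=6): fills=#5x#7:1@105 #6x#7:5@102; bids=[#6:1@102 #3:9@98] asks=[-]
After op 9 cancel(order #1): fills=none; bids=[#6:1@102 #3:9@98] asks=[-]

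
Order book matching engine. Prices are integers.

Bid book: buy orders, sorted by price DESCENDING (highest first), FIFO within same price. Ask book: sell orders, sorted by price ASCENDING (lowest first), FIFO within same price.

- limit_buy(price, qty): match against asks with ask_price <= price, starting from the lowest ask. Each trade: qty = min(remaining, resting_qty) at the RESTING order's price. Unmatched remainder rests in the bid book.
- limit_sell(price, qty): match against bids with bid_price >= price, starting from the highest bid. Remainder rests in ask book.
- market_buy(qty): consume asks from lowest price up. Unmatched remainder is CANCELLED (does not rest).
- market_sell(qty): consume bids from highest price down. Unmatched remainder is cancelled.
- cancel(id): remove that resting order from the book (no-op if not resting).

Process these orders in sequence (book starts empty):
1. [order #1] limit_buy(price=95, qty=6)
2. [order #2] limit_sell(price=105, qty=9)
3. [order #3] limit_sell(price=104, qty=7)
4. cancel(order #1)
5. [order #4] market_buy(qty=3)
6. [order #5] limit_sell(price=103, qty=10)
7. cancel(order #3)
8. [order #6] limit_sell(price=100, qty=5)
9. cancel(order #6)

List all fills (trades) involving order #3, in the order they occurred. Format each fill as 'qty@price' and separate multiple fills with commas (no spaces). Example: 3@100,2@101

After op 1 [order #1] limit_buy(price=95, qty=6): fills=none; bids=[#1:6@95] asks=[-]
After op 2 [order #2] limit_sell(price=105, qty=9): fills=none; bids=[#1:6@95] asks=[#2:9@105]
After op 3 [order #3] limit_sell(price=104, qty=7): fills=none; bids=[#1:6@95] asks=[#3:7@104 #2:9@105]
After op 4 cancel(order #1): fills=none; bids=[-] asks=[#3:7@104 #2:9@105]
After op 5 [order #4] market_buy(qty=3): fills=#4x#3:3@104; bids=[-] asks=[#3:4@104 #2:9@105]
After op 6 [order #5] limit_sell(price=103, qty=10): fills=none; bids=[-] asks=[#5:10@103 #3:4@104 #2:9@105]
After op 7 cancel(order #3): fills=none; bids=[-] asks=[#5:10@103 #2:9@105]
After op 8 [order #6] limit_sell(price=100, qty=5): fills=none; bids=[-] asks=[#6:5@100 #5:10@103 #2:9@105]
After op 9 cancel(order #6): fills=none; bids=[-] asks=[#5:10@103 #2:9@105]

Answer: 3@104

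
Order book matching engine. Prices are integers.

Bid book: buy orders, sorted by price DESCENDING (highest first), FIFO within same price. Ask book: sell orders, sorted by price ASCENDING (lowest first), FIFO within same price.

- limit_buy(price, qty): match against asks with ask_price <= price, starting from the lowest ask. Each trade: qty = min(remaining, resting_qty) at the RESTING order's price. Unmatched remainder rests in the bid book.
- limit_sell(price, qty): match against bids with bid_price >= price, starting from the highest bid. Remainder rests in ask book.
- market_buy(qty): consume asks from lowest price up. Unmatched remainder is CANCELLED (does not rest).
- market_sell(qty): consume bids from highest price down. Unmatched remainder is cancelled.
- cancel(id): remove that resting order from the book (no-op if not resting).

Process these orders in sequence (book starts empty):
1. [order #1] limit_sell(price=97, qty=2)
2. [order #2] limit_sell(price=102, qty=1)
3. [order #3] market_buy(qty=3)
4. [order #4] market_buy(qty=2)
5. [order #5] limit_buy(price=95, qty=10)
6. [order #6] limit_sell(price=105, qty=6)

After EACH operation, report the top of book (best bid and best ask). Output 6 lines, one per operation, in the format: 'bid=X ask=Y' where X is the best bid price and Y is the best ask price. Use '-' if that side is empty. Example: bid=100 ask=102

Answer: bid=- ask=97
bid=- ask=97
bid=- ask=-
bid=- ask=-
bid=95 ask=-
bid=95 ask=105

Derivation:
After op 1 [order #1] limit_sell(price=97, qty=2): fills=none; bids=[-] asks=[#1:2@97]
After op 2 [order #2] limit_sell(price=102, qty=1): fills=none; bids=[-] asks=[#1:2@97 #2:1@102]
After op 3 [order #3] market_buy(qty=3): fills=#3x#1:2@97 #3x#2:1@102; bids=[-] asks=[-]
After op 4 [order #4] market_buy(qty=2): fills=none; bids=[-] asks=[-]
After op 5 [order #5] limit_buy(price=95, qty=10): fills=none; bids=[#5:10@95] asks=[-]
After op 6 [order #6] limit_sell(price=105, qty=6): fills=none; bids=[#5:10@95] asks=[#6:6@105]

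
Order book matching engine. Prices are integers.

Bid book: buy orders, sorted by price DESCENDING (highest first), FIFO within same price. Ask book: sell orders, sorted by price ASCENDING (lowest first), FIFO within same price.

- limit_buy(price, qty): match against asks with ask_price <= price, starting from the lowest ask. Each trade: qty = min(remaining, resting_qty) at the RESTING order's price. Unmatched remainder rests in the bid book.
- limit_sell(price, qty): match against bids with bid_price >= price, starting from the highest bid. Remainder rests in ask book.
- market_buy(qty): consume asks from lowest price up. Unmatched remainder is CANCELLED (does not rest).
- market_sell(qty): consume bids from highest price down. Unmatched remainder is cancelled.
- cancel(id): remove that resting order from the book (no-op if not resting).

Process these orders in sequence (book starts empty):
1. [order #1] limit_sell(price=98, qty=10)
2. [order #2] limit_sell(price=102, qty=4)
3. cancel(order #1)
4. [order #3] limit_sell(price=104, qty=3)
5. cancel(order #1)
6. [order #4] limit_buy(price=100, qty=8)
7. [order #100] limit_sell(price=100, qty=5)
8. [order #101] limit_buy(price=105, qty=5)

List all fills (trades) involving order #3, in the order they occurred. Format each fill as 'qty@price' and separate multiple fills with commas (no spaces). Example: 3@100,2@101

Answer: 1@104

Derivation:
After op 1 [order #1] limit_sell(price=98, qty=10): fills=none; bids=[-] asks=[#1:10@98]
After op 2 [order #2] limit_sell(price=102, qty=4): fills=none; bids=[-] asks=[#1:10@98 #2:4@102]
After op 3 cancel(order #1): fills=none; bids=[-] asks=[#2:4@102]
After op 4 [order #3] limit_sell(price=104, qty=3): fills=none; bids=[-] asks=[#2:4@102 #3:3@104]
After op 5 cancel(order #1): fills=none; bids=[-] asks=[#2:4@102 #3:3@104]
After op 6 [order #4] limit_buy(price=100, qty=8): fills=none; bids=[#4:8@100] asks=[#2:4@102 #3:3@104]
After op 7 [order #100] limit_sell(price=100, qty=5): fills=#4x#100:5@100; bids=[#4:3@100] asks=[#2:4@102 #3:3@104]
After op 8 [order #101] limit_buy(price=105, qty=5): fills=#101x#2:4@102 #101x#3:1@104; bids=[#4:3@100] asks=[#3:2@104]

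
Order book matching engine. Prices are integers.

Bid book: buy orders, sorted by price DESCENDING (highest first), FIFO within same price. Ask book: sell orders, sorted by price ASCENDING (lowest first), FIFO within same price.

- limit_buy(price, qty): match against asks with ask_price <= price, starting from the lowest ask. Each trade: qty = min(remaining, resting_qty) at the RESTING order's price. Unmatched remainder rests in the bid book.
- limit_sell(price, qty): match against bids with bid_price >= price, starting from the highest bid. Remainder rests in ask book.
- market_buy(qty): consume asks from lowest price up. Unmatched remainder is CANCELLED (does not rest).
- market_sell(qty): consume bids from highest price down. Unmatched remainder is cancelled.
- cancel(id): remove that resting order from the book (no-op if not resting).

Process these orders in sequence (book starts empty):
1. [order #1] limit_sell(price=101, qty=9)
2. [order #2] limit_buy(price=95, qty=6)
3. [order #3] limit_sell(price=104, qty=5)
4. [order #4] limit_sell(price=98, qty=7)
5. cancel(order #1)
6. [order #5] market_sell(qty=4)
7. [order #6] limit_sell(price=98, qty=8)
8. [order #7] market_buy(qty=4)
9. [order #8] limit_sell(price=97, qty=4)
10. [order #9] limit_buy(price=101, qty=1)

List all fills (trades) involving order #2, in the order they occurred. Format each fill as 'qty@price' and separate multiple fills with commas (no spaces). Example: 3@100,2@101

After op 1 [order #1] limit_sell(price=101, qty=9): fills=none; bids=[-] asks=[#1:9@101]
After op 2 [order #2] limit_buy(price=95, qty=6): fills=none; bids=[#2:6@95] asks=[#1:9@101]
After op 3 [order #3] limit_sell(price=104, qty=5): fills=none; bids=[#2:6@95] asks=[#1:9@101 #3:5@104]
After op 4 [order #4] limit_sell(price=98, qty=7): fills=none; bids=[#2:6@95] asks=[#4:7@98 #1:9@101 #3:5@104]
After op 5 cancel(order #1): fills=none; bids=[#2:6@95] asks=[#4:7@98 #3:5@104]
After op 6 [order #5] market_sell(qty=4): fills=#2x#5:4@95; bids=[#2:2@95] asks=[#4:7@98 #3:5@104]
After op 7 [order #6] limit_sell(price=98, qty=8): fills=none; bids=[#2:2@95] asks=[#4:7@98 #6:8@98 #3:5@104]
After op 8 [order #7] market_buy(qty=4): fills=#7x#4:4@98; bids=[#2:2@95] asks=[#4:3@98 #6:8@98 #3:5@104]
After op 9 [order #8] limit_sell(price=97, qty=4): fills=none; bids=[#2:2@95] asks=[#8:4@97 #4:3@98 #6:8@98 #3:5@104]
After op 10 [order #9] limit_buy(price=101, qty=1): fills=#9x#8:1@97; bids=[#2:2@95] asks=[#8:3@97 #4:3@98 #6:8@98 #3:5@104]

Answer: 4@95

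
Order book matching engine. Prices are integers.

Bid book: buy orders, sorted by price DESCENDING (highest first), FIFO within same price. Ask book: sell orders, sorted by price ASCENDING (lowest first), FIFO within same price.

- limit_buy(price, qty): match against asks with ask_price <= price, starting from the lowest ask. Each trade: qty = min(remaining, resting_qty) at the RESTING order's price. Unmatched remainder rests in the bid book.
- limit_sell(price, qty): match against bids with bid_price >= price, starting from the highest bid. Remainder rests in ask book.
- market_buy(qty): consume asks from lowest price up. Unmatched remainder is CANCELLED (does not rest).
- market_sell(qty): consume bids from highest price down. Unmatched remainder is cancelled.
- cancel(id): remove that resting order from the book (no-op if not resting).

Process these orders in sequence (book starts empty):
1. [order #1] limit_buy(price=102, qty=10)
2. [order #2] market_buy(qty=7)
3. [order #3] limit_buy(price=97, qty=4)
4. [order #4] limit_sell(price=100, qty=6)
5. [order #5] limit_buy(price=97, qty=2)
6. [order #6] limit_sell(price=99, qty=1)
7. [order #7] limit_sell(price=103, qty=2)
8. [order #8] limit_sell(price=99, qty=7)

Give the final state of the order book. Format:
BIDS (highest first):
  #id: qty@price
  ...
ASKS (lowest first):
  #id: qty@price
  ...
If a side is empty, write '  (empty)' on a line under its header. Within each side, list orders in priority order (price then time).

Answer: BIDS (highest first):
  #3: 4@97
  #5: 2@97
ASKS (lowest first):
  #8: 4@99
  #7: 2@103

Derivation:
After op 1 [order #1] limit_buy(price=102, qty=10): fills=none; bids=[#1:10@102] asks=[-]
After op 2 [order #2] market_buy(qty=7): fills=none; bids=[#1:10@102] asks=[-]
After op 3 [order #3] limit_buy(price=97, qty=4): fills=none; bids=[#1:10@102 #3:4@97] asks=[-]
After op 4 [order #4] limit_sell(price=100, qty=6): fills=#1x#4:6@102; bids=[#1:4@102 #3:4@97] asks=[-]
After op 5 [order #5] limit_buy(price=97, qty=2): fills=none; bids=[#1:4@102 #3:4@97 #5:2@97] asks=[-]
After op 6 [order #6] limit_sell(price=99, qty=1): fills=#1x#6:1@102; bids=[#1:3@102 #3:4@97 #5:2@97] asks=[-]
After op 7 [order #7] limit_sell(price=103, qty=2): fills=none; bids=[#1:3@102 #3:4@97 #5:2@97] asks=[#7:2@103]
After op 8 [order #8] limit_sell(price=99, qty=7): fills=#1x#8:3@102; bids=[#3:4@97 #5:2@97] asks=[#8:4@99 #7:2@103]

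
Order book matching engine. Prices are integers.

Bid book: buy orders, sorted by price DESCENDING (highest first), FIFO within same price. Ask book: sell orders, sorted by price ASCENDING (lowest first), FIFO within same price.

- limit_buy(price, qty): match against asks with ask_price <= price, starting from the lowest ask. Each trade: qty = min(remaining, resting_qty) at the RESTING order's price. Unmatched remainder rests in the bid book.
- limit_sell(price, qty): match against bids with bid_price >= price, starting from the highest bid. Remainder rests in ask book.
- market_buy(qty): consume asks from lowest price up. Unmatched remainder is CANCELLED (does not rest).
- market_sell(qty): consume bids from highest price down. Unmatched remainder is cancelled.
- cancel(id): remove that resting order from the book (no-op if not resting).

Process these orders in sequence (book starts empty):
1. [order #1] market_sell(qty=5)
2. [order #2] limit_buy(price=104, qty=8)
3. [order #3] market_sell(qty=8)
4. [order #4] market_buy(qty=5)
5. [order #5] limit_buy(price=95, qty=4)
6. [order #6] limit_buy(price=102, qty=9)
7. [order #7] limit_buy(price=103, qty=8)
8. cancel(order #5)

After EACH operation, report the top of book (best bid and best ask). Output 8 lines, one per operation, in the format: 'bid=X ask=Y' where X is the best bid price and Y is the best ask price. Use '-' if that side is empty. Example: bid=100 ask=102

After op 1 [order #1] market_sell(qty=5): fills=none; bids=[-] asks=[-]
After op 2 [order #2] limit_buy(price=104, qty=8): fills=none; bids=[#2:8@104] asks=[-]
After op 3 [order #3] market_sell(qty=8): fills=#2x#3:8@104; bids=[-] asks=[-]
After op 4 [order #4] market_buy(qty=5): fills=none; bids=[-] asks=[-]
After op 5 [order #5] limit_buy(price=95, qty=4): fills=none; bids=[#5:4@95] asks=[-]
After op 6 [order #6] limit_buy(price=102, qty=9): fills=none; bids=[#6:9@102 #5:4@95] asks=[-]
After op 7 [order #7] limit_buy(price=103, qty=8): fills=none; bids=[#7:8@103 #6:9@102 #5:4@95] asks=[-]
After op 8 cancel(order #5): fills=none; bids=[#7:8@103 #6:9@102] asks=[-]

Answer: bid=- ask=-
bid=104 ask=-
bid=- ask=-
bid=- ask=-
bid=95 ask=-
bid=102 ask=-
bid=103 ask=-
bid=103 ask=-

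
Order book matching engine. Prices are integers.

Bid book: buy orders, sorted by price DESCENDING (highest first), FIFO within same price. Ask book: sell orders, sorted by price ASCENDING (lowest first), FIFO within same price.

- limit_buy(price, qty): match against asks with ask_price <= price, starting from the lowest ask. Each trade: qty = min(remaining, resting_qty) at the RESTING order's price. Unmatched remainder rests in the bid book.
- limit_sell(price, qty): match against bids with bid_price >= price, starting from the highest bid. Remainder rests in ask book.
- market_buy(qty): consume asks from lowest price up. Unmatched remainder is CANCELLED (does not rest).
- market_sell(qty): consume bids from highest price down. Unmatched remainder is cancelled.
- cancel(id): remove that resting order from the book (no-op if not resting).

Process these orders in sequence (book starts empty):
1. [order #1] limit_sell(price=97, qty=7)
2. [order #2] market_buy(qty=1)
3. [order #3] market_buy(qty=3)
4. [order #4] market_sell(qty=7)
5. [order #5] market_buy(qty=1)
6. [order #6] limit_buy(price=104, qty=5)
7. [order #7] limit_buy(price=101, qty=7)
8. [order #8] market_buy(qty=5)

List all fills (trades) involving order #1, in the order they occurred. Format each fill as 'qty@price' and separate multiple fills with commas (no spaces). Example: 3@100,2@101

After op 1 [order #1] limit_sell(price=97, qty=7): fills=none; bids=[-] asks=[#1:7@97]
After op 2 [order #2] market_buy(qty=1): fills=#2x#1:1@97; bids=[-] asks=[#1:6@97]
After op 3 [order #3] market_buy(qty=3): fills=#3x#1:3@97; bids=[-] asks=[#1:3@97]
After op 4 [order #4] market_sell(qty=7): fills=none; bids=[-] asks=[#1:3@97]
After op 5 [order #5] market_buy(qty=1): fills=#5x#1:1@97; bids=[-] asks=[#1:2@97]
After op 6 [order #6] limit_buy(price=104, qty=5): fills=#6x#1:2@97; bids=[#6:3@104] asks=[-]
After op 7 [order #7] limit_buy(price=101, qty=7): fills=none; bids=[#6:3@104 #7:7@101] asks=[-]
After op 8 [order #8] market_buy(qty=5): fills=none; bids=[#6:3@104 #7:7@101] asks=[-]

Answer: 1@97,3@97,1@97,2@97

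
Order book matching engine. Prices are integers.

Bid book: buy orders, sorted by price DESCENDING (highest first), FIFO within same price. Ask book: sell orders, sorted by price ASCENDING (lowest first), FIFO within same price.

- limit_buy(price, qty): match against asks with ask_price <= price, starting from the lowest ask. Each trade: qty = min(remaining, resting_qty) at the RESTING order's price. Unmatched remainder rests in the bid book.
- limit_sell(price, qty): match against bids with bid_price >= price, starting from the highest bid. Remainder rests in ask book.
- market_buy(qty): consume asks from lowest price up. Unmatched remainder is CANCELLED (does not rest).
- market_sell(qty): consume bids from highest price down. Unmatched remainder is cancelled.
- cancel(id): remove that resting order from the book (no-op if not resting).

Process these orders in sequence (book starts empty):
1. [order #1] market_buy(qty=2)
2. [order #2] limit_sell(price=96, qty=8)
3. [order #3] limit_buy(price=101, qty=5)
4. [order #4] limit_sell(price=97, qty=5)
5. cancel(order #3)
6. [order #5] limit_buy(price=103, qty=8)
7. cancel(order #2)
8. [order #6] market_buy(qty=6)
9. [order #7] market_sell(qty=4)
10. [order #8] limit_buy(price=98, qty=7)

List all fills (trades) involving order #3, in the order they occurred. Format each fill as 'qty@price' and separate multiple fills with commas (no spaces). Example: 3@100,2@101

Answer: 5@96

Derivation:
After op 1 [order #1] market_buy(qty=2): fills=none; bids=[-] asks=[-]
After op 2 [order #2] limit_sell(price=96, qty=8): fills=none; bids=[-] asks=[#2:8@96]
After op 3 [order #3] limit_buy(price=101, qty=5): fills=#3x#2:5@96; bids=[-] asks=[#2:3@96]
After op 4 [order #4] limit_sell(price=97, qty=5): fills=none; bids=[-] asks=[#2:3@96 #4:5@97]
After op 5 cancel(order #3): fills=none; bids=[-] asks=[#2:3@96 #4:5@97]
After op 6 [order #5] limit_buy(price=103, qty=8): fills=#5x#2:3@96 #5x#4:5@97; bids=[-] asks=[-]
After op 7 cancel(order #2): fills=none; bids=[-] asks=[-]
After op 8 [order #6] market_buy(qty=6): fills=none; bids=[-] asks=[-]
After op 9 [order #7] market_sell(qty=4): fills=none; bids=[-] asks=[-]
After op 10 [order #8] limit_buy(price=98, qty=7): fills=none; bids=[#8:7@98] asks=[-]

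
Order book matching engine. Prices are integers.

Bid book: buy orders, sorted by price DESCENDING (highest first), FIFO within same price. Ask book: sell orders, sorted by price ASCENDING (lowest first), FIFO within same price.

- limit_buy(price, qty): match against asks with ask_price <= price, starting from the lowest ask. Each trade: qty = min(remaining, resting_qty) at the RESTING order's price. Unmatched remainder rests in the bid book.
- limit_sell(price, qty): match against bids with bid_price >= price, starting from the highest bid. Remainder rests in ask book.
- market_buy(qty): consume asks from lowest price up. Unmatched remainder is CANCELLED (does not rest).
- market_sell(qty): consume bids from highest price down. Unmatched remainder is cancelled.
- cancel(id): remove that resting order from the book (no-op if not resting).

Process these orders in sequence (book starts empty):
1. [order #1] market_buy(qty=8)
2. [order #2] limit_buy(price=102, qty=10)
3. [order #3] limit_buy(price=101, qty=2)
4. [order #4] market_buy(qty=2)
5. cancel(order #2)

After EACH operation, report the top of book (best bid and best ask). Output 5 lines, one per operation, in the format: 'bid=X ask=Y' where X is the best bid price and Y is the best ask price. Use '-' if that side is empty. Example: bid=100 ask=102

After op 1 [order #1] market_buy(qty=8): fills=none; bids=[-] asks=[-]
After op 2 [order #2] limit_buy(price=102, qty=10): fills=none; bids=[#2:10@102] asks=[-]
After op 3 [order #3] limit_buy(price=101, qty=2): fills=none; bids=[#2:10@102 #3:2@101] asks=[-]
After op 4 [order #4] market_buy(qty=2): fills=none; bids=[#2:10@102 #3:2@101] asks=[-]
After op 5 cancel(order #2): fills=none; bids=[#3:2@101] asks=[-]

Answer: bid=- ask=-
bid=102 ask=-
bid=102 ask=-
bid=102 ask=-
bid=101 ask=-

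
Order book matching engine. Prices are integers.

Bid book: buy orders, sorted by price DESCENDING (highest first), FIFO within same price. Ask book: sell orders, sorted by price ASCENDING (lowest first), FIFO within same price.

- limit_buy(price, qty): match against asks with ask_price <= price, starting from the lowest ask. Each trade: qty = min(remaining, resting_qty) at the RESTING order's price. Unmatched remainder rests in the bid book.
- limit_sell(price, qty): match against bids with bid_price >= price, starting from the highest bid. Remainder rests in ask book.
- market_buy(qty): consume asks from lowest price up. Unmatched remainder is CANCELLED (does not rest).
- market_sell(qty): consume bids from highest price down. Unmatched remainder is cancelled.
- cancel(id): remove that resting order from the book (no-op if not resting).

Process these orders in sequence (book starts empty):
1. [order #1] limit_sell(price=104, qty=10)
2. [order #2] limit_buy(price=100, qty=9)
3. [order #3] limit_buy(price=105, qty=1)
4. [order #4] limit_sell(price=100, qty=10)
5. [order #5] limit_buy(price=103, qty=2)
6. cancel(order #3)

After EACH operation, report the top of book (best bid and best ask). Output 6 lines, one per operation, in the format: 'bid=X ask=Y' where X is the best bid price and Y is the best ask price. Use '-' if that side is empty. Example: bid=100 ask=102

Answer: bid=- ask=104
bid=100 ask=104
bid=100 ask=104
bid=- ask=100
bid=103 ask=104
bid=103 ask=104

Derivation:
After op 1 [order #1] limit_sell(price=104, qty=10): fills=none; bids=[-] asks=[#1:10@104]
After op 2 [order #2] limit_buy(price=100, qty=9): fills=none; bids=[#2:9@100] asks=[#1:10@104]
After op 3 [order #3] limit_buy(price=105, qty=1): fills=#3x#1:1@104; bids=[#2:9@100] asks=[#1:9@104]
After op 4 [order #4] limit_sell(price=100, qty=10): fills=#2x#4:9@100; bids=[-] asks=[#4:1@100 #1:9@104]
After op 5 [order #5] limit_buy(price=103, qty=2): fills=#5x#4:1@100; bids=[#5:1@103] asks=[#1:9@104]
After op 6 cancel(order #3): fills=none; bids=[#5:1@103] asks=[#1:9@104]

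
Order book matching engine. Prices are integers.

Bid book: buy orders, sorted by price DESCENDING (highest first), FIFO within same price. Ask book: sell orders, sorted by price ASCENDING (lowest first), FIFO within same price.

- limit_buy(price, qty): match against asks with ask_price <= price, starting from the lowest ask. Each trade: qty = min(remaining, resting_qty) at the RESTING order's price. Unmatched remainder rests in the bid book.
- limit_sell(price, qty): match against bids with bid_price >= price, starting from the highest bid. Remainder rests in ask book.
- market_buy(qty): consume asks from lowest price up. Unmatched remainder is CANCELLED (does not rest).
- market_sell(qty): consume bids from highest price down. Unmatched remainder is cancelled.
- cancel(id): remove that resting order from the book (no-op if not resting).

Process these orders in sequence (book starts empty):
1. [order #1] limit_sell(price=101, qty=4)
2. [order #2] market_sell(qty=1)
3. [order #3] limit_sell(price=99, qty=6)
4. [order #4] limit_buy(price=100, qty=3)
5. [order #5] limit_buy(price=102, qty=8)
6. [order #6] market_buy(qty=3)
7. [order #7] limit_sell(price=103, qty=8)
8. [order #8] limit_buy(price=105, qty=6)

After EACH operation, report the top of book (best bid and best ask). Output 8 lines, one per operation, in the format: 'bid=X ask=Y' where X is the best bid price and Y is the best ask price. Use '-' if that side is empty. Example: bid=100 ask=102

After op 1 [order #1] limit_sell(price=101, qty=4): fills=none; bids=[-] asks=[#1:4@101]
After op 2 [order #2] market_sell(qty=1): fills=none; bids=[-] asks=[#1:4@101]
After op 3 [order #3] limit_sell(price=99, qty=6): fills=none; bids=[-] asks=[#3:6@99 #1:4@101]
After op 4 [order #4] limit_buy(price=100, qty=3): fills=#4x#3:3@99; bids=[-] asks=[#3:3@99 #1:4@101]
After op 5 [order #5] limit_buy(price=102, qty=8): fills=#5x#3:3@99 #5x#1:4@101; bids=[#5:1@102] asks=[-]
After op 6 [order #6] market_buy(qty=3): fills=none; bids=[#5:1@102] asks=[-]
After op 7 [order #7] limit_sell(price=103, qty=8): fills=none; bids=[#5:1@102] asks=[#7:8@103]
After op 8 [order #8] limit_buy(price=105, qty=6): fills=#8x#7:6@103; bids=[#5:1@102] asks=[#7:2@103]

Answer: bid=- ask=101
bid=- ask=101
bid=- ask=99
bid=- ask=99
bid=102 ask=-
bid=102 ask=-
bid=102 ask=103
bid=102 ask=103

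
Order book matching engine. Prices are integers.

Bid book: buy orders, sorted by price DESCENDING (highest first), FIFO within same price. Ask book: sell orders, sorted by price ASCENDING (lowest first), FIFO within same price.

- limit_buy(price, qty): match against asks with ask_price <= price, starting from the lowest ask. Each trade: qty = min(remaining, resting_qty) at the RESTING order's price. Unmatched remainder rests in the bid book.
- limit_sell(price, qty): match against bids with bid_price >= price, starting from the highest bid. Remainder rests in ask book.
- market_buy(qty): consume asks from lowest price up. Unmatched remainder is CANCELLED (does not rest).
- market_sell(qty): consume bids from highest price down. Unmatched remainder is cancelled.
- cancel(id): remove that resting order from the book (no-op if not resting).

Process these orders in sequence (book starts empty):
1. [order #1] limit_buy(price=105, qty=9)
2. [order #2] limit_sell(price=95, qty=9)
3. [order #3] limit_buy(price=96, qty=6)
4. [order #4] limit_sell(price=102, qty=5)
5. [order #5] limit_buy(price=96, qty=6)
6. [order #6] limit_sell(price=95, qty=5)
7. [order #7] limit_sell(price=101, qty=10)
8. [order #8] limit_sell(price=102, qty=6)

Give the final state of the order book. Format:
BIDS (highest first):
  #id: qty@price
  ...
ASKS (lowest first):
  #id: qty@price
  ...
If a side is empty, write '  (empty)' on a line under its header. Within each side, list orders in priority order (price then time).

Answer: BIDS (highest first):
  #3: 1@96
  #5: 6@96
ASKS (lowest first):
  #7: 10@101
  #4: 5@102
  #8: 6@102

Derivation:
After op 1 [order #1] limit_buy(price=105, qty=9): fills=none; bids=[#1:9@105] asks=[-]
After op 2 [order #2] limit_sell(price=95, qty=9): fills=#1x#2:9@105; bids=[-] asks=[-]
After op 3 [order #3] limit_buy(price=96, qty=6): fills=none; bids=[#3:6@96] asks=[-]
After op 4 [order #4] limit_sell(price=102, qty=5): fills=none; bids=[#3:6@96] asks=[#4:5@102]
After op 5 [order #5] limit_buy(price=96, qty=6): fills=none; bids=[#3:6@96 #5:6@96] asks=[#4:5@102]
After op 6 [order #6] limit_sell(price=95, qty=5): fills=#3x#6:5@96; bids=[#3:1@96 #5:6@96] asks=[#4:5@102]
After op 7 [order #7] limit_sell(price=101, qty=10): fills=none; bids=[#3:1@96 #5:6@96] asks=[#7:10@101 #4:5@102]
After op 8 [order #8] limit_sell(price=102, qty=6): fills=none; bids=[#3:1@96 #5:6@96] asks=[#7:10@101 #4:5@102 #8:6@102]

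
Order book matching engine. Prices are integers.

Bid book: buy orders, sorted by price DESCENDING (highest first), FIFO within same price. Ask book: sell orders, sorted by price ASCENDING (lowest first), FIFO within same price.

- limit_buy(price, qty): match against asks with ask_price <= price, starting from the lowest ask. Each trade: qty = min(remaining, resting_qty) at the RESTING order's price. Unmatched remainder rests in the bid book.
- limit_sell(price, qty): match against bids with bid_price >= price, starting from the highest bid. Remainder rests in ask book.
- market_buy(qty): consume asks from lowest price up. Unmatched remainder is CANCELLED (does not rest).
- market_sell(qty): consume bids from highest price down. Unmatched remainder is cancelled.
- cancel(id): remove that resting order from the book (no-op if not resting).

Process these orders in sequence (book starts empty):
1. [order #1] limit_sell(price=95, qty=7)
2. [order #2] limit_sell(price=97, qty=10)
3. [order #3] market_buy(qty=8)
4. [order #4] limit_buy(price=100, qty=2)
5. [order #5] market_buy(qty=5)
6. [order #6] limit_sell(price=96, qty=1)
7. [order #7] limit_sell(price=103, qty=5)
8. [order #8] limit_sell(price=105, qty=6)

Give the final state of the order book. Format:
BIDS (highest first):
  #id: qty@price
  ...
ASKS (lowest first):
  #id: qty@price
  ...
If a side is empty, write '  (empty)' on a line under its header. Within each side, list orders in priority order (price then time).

Answer: BIDS (highest first):
  (empty)
ASKS (lowest first):
  #6: 1@96
  #2: 2@97
  #7: 5@103
  #8: 6@105

Derivation:
After op 1 [order #1] limit_sell(price=95, qty=7): fills=none; bids=[-] asks=[#1:7@95]
After op 2 [order #2] limit_sell(price=97, qty=10): fills=none; bids=[-] asks=[#1:7@95 #2:10@97]
After op 3 [order #3] market_buy(qty=8): fills=#3x#1:7@95 #3x#2:1@97; bids=[-] asks=[#2:9@97]
After op 4 [order #4] limit_buy(price=100, qty=2): fills=#4x#2:2@97; bids=[-] asks=[#2:7@97]
After op 5 [order #5] market_buy(qty=5): fills=#5x#2:5@97; bids=[-] asks=[#2:2@97]
After op 6 [order #6] limit_sell(price=96, qty=1): fills=none; bids=[-] asks=[#6:1@96 #2:2@97]
After op 7 [order #7] limit_sell(price=103, qty=5): fills=none; bids=[-] asks=[#6:1@96 #2:2@97 #7:5@103]
After op 8 [order #8] limit_sell(price=105, qty=6): fills=none; bids=[-] asks=[#6:1@96 #2:2@97 #7:5@103 #8:6@105]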